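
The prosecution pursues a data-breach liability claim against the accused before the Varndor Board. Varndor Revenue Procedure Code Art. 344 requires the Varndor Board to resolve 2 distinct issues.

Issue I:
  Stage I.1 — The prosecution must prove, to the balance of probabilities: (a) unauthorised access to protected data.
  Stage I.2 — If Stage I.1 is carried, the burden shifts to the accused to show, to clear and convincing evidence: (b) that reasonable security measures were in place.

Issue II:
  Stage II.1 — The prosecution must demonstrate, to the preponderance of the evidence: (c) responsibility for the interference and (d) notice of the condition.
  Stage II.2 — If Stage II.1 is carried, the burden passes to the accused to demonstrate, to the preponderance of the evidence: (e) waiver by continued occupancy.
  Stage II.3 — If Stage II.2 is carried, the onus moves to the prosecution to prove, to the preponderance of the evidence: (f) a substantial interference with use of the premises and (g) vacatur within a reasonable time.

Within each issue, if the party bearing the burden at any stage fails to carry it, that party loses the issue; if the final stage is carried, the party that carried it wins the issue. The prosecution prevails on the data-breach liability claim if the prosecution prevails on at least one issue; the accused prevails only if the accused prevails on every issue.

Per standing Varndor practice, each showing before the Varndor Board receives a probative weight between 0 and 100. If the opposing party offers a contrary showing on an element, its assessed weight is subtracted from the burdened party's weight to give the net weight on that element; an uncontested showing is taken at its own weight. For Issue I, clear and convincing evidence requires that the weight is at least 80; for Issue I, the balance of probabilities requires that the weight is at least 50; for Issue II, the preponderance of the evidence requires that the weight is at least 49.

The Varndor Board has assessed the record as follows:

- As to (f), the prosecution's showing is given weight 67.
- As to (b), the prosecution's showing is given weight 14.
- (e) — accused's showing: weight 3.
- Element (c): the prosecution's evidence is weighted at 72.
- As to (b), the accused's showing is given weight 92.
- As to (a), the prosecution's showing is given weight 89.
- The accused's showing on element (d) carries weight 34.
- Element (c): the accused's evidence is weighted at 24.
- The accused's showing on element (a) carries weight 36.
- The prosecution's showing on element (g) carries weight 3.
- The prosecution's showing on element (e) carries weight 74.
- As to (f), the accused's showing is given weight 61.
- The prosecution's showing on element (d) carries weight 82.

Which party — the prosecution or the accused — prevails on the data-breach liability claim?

— Issue I —
Stage I.1 — burden on prosecution; standard: the balance of probabilities (weight is at least 50).
    (a): 89 − 36 = 53 ≥ 50 [met]
  Stage I.1 carried; the burden shifts to the accused.
Stage I.2 — burden on accused; standard: clear and convincing evidence (weight is at least 80).
    (b): 92 − 14 = 78 < 80 [not met]
  The accused does not carry Stage I.2.
The prosecution prevails on this issue.
— Issue II —
Stage II.1 — burden on prosecution; standard: the preponderance of the evidence (weight is at least 49).
    (c): 72 − 24 = 48 < 49 [not met]
    (d): 82 − 34 = 48 < 49 [not met]
  Stage II.1 not carried; the prosecution fails its burden.
The analysis ends at Stage II.1; the accused prevails on this issue.
Per-issue: Issue I → prosecution; Issue II → accused. The prosecution must prevail on at least one issue; overall, the prosecution prevails.

prosecution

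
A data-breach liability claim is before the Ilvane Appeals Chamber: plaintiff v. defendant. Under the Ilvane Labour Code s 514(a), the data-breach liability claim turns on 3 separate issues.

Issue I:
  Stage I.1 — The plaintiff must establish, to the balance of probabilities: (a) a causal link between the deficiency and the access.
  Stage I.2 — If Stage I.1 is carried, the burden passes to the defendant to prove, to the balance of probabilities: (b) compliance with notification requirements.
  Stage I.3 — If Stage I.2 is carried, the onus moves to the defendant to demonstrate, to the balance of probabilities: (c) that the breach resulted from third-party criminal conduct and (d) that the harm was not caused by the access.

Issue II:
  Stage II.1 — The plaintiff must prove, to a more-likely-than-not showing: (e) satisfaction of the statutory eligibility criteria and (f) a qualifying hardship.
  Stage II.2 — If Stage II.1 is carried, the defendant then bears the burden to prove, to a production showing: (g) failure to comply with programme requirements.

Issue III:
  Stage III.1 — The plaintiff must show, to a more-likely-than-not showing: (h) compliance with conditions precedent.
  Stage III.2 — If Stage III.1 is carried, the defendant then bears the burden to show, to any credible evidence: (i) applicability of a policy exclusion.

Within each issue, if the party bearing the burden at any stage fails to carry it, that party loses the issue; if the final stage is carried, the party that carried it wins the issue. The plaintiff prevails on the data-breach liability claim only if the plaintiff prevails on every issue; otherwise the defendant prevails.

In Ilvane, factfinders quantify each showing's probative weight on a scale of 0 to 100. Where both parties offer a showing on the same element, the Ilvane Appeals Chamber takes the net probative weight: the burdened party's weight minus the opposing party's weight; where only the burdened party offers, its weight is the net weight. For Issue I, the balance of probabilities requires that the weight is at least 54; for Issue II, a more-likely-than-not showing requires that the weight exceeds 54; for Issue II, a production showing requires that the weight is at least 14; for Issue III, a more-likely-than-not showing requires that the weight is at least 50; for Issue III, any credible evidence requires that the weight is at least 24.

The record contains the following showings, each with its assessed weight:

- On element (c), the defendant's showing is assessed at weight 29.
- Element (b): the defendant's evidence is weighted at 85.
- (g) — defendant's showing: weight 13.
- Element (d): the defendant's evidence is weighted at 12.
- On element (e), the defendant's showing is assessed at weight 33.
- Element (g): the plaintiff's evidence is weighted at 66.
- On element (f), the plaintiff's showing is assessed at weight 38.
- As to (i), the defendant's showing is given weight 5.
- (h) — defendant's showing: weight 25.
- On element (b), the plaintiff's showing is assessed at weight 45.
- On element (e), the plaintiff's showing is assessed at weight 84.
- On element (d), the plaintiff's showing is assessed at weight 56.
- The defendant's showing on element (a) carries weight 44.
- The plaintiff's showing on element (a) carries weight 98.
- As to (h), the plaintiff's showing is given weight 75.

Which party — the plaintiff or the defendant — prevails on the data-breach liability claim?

— Issue I —
Stage I.1 (plaintiff, the balance of probabilities, weight is at least 54): (a) net 98−44=54 ≥ 54 — meets.
  Stage I.1 is satisfied; the onus moves to the defendant.
Stage I.2 (defendant, the balance of probabilities, weight is at least 54): (b) net 85−45=40 < 54 — fails.
  Not every element is met, so the defendant fails to carry Stage I.2.
The analysis ends at Stage I.2; the plaintiff prevails on this issue.
— Issue II —
Stage II.1 (plaintiff, a more-likely-than-not showing, weight exceeds 54): (e) net 84−33=51 ≤ 54 — fails; (f) 38 ≤ 54 — fails.
  Stage II.1 not carried; the plaintiff fails its burden.
So the defendant prevails on this issue.
— Issue III —
At Stage III.1 the plaintiff must meet a more-likely-than-not showing (weight is at least 50): on (h) the weight is 75 less the opposing 25 gives net 50, ≥ 50, so (h) meets the standard.
  The plaintiff carries Stage III.1; the defendant now bears the burden.
At Stage III.2 the defendant must meet any credible evidence (weight is at least 24): on (i) the weight is 5, < 24, so (i) does not meet the standard.
  The defendant does not carry Stage III.2.
So the plaintiff prevails on this issue.
Per-issue: Issue I → plaintiff; Issue II → defendant; Issue III → plaintiff. The plaintiff must prevail on every issue; overall, the defendant prevails.

defendant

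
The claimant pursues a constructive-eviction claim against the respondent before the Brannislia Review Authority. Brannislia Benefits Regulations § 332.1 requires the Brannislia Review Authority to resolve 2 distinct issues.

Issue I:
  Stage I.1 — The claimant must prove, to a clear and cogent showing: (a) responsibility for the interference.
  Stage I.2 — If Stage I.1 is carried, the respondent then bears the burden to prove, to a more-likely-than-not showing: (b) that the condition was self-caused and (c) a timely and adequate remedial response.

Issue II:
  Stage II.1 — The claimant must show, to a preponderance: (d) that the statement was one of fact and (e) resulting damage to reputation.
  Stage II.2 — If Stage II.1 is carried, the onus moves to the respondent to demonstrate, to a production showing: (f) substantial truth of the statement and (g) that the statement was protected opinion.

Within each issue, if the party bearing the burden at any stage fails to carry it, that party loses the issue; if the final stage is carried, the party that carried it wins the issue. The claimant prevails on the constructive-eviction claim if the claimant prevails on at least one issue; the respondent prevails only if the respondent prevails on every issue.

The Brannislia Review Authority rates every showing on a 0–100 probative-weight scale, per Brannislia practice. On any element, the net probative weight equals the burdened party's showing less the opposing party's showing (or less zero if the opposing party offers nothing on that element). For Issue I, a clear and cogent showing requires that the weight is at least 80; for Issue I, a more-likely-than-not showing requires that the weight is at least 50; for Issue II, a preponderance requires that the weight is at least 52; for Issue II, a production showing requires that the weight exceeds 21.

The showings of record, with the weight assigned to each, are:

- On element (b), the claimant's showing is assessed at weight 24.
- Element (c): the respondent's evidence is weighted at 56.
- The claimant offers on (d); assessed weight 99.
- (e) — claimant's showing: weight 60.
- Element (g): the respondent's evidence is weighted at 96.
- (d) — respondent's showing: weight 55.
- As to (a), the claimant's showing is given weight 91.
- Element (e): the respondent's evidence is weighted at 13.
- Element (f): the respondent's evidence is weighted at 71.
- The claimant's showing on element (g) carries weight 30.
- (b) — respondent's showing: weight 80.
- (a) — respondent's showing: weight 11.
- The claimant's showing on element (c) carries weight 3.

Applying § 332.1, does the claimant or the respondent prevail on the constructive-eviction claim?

— Issue I —
Stage I.1 — burden on claimant; standard: a clear and cogent showing (weight is at least 80).
    (a): 91 − 11 = 80 ≥ 80 [met]
  All elements met. The burden passes to the respondent.
Stage I.2 — burden on respondent; standard: a more-likely-than-not showing (weight is at least 50).
    (b): 80 − 24 = 56 ≥ 50 [met]
    (c): 56 − 3 = 53 ≥ 50 [met]
  All elements met at the final stage.
With every stage satisfied, the respondent prevails on this issue.
— Issue II —
Stage II.1 — burden on claimant; standard: a preponderance (weight is at least 52).
    (d): 99 − 55 = 44 < 52 [not met]
    (e): 60 − 13 = 47 < 52 [not met]
  Stage II.1 not carried; the claimant fails its burden.
So the respondent prevails on this issue.
Per-issue: Issue I → respondent; Issue II → respondent. The claimant must prevail on at least one issue; overall, the respondent prevails.

respondent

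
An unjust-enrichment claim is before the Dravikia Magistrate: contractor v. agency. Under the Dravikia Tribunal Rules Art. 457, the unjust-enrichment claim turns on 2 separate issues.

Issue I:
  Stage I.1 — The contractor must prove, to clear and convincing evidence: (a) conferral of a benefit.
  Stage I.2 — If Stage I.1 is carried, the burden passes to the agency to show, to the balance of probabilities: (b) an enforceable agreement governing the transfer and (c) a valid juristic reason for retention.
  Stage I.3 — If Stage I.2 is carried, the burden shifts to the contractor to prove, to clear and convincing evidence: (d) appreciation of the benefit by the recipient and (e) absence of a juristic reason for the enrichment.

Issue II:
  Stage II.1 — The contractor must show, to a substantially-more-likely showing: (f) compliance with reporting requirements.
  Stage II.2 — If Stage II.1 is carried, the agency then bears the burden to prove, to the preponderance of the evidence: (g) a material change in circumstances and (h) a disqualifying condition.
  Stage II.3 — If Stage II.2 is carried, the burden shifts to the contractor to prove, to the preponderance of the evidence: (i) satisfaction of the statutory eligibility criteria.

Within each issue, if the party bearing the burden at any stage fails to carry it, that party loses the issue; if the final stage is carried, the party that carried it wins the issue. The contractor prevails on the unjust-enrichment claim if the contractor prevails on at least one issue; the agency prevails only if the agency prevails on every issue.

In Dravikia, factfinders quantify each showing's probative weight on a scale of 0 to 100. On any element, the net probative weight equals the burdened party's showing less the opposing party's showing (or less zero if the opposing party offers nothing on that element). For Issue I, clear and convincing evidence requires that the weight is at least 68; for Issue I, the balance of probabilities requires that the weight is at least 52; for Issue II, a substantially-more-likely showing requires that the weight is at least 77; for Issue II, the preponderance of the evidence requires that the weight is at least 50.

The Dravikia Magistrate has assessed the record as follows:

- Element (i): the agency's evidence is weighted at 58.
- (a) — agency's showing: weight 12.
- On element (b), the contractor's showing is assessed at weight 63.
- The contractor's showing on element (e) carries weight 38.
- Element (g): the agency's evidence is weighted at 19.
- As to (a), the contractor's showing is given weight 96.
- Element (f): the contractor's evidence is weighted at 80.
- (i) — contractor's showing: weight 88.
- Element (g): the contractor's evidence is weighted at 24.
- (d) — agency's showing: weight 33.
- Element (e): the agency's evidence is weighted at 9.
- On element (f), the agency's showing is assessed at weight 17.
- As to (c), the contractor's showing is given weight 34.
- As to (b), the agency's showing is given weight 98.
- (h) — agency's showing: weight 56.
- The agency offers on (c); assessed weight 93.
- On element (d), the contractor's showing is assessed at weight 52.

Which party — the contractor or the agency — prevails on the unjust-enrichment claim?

— Issue I —
Stage I.1 (contractor, clear and convincing evidence, weight is at least 68): (a) net 96−12=84 ≥ 68 — meets.
  The contractor carries Stage I.1; the agency now bears the burden.
Stage I.2 (agency, the balance of probabilities, weight is at least 52): (b) net 98−63=35 < 52 — fails; (c) net 93−34=59 ≥ 52 — meets.
  Stage I.2 not carried; the agency fails its burden.
The contractor prevails on this issue.
— Issue II —
Stage II.1 — burden on contractor; standard: a substantially-more-likely showing (weight is at least 77).
    (f): 80 − 17 = 63 < 77 [not met]
  Stage II.1 not carried; the contractor fails its burden.
So the agency prevails on this issue.
Per-issue: Issue I → contractor; Issue II → agency. The contractor must prevail on at least one issue; overall, the contractor prevails.

contractor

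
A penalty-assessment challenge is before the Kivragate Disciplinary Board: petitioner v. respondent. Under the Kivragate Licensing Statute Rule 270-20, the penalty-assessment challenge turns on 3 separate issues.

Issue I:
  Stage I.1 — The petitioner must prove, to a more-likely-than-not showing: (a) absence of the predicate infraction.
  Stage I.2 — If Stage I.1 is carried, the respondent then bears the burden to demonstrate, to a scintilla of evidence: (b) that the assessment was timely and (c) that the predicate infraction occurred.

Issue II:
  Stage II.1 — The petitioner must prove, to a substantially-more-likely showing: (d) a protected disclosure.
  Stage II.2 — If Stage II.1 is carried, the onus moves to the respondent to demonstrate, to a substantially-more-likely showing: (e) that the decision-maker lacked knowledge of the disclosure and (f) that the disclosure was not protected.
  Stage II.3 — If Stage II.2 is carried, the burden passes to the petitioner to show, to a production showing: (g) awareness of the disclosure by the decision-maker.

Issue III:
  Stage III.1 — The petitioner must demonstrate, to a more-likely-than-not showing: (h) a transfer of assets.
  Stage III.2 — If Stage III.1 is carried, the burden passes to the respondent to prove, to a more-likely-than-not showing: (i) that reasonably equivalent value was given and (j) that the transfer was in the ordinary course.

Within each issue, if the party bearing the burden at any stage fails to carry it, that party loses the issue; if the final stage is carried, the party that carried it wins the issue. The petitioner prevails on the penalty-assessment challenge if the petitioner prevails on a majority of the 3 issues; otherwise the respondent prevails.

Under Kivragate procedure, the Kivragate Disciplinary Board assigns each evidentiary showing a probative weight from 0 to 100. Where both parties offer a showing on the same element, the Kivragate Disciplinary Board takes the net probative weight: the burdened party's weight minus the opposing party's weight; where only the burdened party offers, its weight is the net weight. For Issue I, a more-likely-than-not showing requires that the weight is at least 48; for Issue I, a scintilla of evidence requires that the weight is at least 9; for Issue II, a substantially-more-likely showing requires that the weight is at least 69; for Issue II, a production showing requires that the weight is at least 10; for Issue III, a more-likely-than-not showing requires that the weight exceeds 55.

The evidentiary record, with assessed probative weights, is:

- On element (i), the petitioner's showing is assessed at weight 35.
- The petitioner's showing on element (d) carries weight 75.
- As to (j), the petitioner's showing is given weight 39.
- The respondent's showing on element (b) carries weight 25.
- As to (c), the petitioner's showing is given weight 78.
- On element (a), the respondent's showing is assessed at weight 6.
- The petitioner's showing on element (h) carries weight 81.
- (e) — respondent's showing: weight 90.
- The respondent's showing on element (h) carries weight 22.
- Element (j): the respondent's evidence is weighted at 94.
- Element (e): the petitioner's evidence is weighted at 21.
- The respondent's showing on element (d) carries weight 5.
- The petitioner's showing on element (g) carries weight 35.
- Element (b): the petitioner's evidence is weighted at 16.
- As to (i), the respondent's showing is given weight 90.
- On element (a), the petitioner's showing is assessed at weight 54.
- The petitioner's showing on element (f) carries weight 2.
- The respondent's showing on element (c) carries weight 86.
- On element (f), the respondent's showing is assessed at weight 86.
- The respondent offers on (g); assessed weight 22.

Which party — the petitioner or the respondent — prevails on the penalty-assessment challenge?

petitioner

— Issue I —
Stage I.1 — burden on petitioner; standard: a more-likely-than-not showing (weight is at least 48).
    (a): 54 − 6 = 48 ≥ 48 [met]
  All elements met. The burden passes to the respondent.
Stage I.2 — burden on respondent; standard: a scintilla of evidence (weight is at least 9).
    (b): 25 − 16 = 9 ≥ 9 [met]
    (c): 86 − 78 = 8 < 9 [not met]
  The respondent does not carry Stage I.2.
The petitioner prevails on this issue.
— Issue II —
At Stage II.1 the petitioner must meet a substantially-more-likely showing (weight is at least 69): on (d) the weight is 75 less the opposing 5 gives net 70, which does reach 69, so (d) meets the standard.
  Stage II.1 is satisfied; the onus moves to the respondent.
At Stage II.2 the respondent must meet a substantially-more-likely showing (weight is at least 69): on (e) the weight is 90 less the opposing 21 gives net 69, which does reach 69, so (e) meets the standard; on (f) the weight is 86 less the opposing 2 gives net 84, ≥ 69, so (f) meets the standard.
  Stage II.2 is satisfied; the onus moves to the petitioner.
At Stage II.3 the petitioner must meet a production showing (weight is at least 10): on (g) the weight is 35 less the opposing 22 gives net 13, which does reach 10, so (g) meets the standard.
  All elements met at the final stage.
All stages carried — the petitioner prevails on this issue.
— Issue III —
At Stage III.1 the petitioner must meet a more-likely-than-not showing (weight exceeds 55): on (h) the weight is 81 less the opposing 22 gives net 59, > 55, so (h) meets the standard.
  All elements met. The burden passes to the respondent.
At Stage III.2 the respondent must meet a more-likely-than-not showing (weight exceeds 55): on (i) the weight is 90 less the opposing 35 gives net 55, which does not exceed 55, so (i) does not meet the standard; on (j) the weight is 94 less the opposing 39 gives net 55, which does not exceed 55, so (j) does not meet the standard.
  The respondent does not carry Stage III.2.
So the petitioner prevails on this issue.
Per-issue: Issue I → petitioner; Issue II → petitioner; Issue III → petitioner. The petitioner must prevail on a majority of issues; overall, the petitioner prevails.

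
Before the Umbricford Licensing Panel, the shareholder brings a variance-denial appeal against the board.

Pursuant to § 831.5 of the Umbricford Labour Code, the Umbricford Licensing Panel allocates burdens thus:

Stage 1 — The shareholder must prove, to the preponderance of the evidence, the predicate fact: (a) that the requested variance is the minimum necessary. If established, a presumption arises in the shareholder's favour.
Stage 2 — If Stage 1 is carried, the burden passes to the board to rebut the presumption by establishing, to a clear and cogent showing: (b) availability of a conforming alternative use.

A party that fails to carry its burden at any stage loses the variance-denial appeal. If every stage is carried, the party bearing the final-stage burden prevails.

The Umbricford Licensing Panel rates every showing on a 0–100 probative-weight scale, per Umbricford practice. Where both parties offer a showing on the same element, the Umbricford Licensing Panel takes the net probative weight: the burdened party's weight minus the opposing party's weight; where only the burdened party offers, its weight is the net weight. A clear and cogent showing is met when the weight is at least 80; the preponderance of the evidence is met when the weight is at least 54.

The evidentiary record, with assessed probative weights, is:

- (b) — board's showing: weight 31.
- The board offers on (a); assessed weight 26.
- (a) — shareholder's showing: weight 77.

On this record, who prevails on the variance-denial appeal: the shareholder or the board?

board

Stage 1 — burden on shareholder; standard: the preponderance of the evidence (weight is at least 54).
    (a): 77 − 26 = 51 < 54 [not met]
  Not every element is met, so the shareholder fails to carry Stage 1.
So the board prevails.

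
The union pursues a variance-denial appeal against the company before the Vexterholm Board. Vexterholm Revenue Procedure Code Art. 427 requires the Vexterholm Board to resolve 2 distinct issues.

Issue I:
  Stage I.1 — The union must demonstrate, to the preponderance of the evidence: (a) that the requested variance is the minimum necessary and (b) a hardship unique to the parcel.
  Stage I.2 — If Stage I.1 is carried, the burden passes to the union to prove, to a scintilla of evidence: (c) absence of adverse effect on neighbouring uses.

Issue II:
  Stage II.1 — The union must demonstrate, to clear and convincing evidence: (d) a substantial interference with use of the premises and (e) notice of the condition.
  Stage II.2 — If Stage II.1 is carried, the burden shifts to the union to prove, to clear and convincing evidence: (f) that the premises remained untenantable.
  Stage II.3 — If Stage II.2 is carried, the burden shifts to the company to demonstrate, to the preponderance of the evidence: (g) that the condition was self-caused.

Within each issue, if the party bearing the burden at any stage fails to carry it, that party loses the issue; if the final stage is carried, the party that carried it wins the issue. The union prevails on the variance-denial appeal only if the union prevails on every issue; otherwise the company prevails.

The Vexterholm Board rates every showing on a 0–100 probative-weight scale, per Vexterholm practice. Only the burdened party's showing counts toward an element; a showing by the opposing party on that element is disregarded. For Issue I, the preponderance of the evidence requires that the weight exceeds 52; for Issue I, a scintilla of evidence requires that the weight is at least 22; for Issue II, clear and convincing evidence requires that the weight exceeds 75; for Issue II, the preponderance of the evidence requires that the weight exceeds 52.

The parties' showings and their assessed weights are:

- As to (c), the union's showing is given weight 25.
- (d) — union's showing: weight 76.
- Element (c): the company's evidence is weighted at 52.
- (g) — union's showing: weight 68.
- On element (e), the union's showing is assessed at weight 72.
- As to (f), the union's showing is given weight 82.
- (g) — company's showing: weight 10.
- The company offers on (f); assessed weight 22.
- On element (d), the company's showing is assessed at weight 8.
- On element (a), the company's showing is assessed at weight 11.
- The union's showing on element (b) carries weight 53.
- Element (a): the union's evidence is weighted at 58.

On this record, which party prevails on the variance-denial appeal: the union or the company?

— Issue I —
Stage I.1 — burden on union; standard: the preponderance of the evidence (weight exceeds 52).
    (a): 58 (company's 11 disregarded) > 52 [met]
    (b): 53 > 52 [met]
  Stage I.1 carried; the burden remains with the union.
Stage I.2 — burden on union; standard: a scintilla of evidence (weight is at least 22).
    (c): 25 (company's 52 disregarded) ≥ 22 [met]
  The union carries the last stage.
Every stage carried; the union prevails on this issue.
— Issue II —
Stage II.1 (union, clear and convincing evidence, weight exceeds 75): (d) 76 (company's 8 disregarded) > 75 — meets; (e) 72 ≤ 75 — fails.
  Stage II.1 not carried; the union fails its burden.
So the company prevails on this issue.
Per-issue: Issue I → union; Issue II → company. The union must prevail on every issue; overall, the company prevails.

company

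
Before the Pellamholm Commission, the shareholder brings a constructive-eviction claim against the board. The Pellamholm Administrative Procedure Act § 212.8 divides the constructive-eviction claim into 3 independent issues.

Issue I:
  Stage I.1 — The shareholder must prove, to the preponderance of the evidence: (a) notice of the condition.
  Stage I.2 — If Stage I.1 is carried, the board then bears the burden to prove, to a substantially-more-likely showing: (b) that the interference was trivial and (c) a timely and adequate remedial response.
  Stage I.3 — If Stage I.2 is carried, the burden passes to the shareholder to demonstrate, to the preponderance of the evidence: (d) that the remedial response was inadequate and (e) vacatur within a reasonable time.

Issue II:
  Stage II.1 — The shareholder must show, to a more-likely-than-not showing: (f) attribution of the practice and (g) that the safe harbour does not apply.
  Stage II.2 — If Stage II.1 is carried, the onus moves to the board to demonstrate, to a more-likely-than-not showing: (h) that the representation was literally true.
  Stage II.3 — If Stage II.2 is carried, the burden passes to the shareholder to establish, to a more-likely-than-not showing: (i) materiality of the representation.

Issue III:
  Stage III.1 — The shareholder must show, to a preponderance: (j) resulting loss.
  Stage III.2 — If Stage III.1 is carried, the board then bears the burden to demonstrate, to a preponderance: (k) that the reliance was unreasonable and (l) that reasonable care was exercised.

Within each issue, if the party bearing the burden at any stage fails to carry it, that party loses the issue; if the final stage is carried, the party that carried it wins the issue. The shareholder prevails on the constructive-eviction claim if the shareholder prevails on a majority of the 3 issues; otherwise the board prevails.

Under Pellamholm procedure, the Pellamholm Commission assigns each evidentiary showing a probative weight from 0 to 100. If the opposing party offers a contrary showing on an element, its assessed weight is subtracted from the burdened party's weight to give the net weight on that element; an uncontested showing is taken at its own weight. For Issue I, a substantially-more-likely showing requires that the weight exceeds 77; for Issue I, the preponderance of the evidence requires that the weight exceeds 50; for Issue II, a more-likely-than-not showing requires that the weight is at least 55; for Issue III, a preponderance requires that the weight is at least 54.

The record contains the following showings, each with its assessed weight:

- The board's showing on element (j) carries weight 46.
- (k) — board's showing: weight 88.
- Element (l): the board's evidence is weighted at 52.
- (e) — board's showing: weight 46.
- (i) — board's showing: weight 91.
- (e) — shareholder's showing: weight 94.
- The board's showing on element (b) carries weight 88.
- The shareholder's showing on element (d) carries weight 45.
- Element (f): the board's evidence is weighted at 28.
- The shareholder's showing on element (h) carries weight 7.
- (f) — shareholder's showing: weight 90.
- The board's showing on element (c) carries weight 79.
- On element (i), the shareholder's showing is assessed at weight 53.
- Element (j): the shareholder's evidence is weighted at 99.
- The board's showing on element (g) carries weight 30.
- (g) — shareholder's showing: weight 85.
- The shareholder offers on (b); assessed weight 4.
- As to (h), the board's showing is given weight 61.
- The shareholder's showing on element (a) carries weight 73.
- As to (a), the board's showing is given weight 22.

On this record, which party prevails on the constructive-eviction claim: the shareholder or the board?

board

— Issue I —
Stage I.1 (shareholder, the preponderance of the evidence, weight exceeds 50): (a) net 73−22=51 > 50 — meets.
  All elements met. The burden passes to the board.
Stage I.2 (board, a substantially-more-likely showing, weight exceeds 77): (b) net 88−4=84 > 77 — meets; (c) 79 > 77 — meets.
  Stage I.2 carried; the burden shifts to the shareholder.
Stage I.3 (shareholder, the preponderance of the evidence, weight exceeds 50): (d) 45 ≤ 50 — fails; (e) net 94−46=48 ≤ 50 — fails.
  Not every element is met, so the shareholder fails to carry Stage I.3.
The board prevails on this issue.
— Issue II —
At Stage II.1 the shareholder must meet a more-likely-than-not showing (weight is at least 55): on (f) the weight is 90 less the opposing 28 gives net 62, ≥ 55, so (f) meets the standard; on (g) the weight is 85 less the opposing 30 gives net 55, ≥ 55, so (g) meets the standard.
  The shareholder carries Stage II.1; the board now bears the burden.
At Stage II.2 the board must meet a more-likely-than-not showing (weight is at least 55): on (h) the weight is 61 less the opposing 7 gives net 54, which does not reach 55, so (h) does not meet the standard.
  Stage II.2 not carried; the board fails its burden.
The analysis ends at Stage II.2; the shareholder prevails on this issue.
— Issue III —
At Stage III.1 the shareholder must meet a preponderance (weight is at least 54): on (j) the weight is 99 less the opposing 46 gives net 53, < 54, so (j) does not meet the standard.
  Stage III.1 not carried; the shareholder fails its burden.
The analysis ends at Stage III.1; the board prevails on this issue.
Per-issue: Issue I → board; Issue II → shareholder; Issue III → board. The shareholder must prevail on a majority of issues; overall, the board prevails.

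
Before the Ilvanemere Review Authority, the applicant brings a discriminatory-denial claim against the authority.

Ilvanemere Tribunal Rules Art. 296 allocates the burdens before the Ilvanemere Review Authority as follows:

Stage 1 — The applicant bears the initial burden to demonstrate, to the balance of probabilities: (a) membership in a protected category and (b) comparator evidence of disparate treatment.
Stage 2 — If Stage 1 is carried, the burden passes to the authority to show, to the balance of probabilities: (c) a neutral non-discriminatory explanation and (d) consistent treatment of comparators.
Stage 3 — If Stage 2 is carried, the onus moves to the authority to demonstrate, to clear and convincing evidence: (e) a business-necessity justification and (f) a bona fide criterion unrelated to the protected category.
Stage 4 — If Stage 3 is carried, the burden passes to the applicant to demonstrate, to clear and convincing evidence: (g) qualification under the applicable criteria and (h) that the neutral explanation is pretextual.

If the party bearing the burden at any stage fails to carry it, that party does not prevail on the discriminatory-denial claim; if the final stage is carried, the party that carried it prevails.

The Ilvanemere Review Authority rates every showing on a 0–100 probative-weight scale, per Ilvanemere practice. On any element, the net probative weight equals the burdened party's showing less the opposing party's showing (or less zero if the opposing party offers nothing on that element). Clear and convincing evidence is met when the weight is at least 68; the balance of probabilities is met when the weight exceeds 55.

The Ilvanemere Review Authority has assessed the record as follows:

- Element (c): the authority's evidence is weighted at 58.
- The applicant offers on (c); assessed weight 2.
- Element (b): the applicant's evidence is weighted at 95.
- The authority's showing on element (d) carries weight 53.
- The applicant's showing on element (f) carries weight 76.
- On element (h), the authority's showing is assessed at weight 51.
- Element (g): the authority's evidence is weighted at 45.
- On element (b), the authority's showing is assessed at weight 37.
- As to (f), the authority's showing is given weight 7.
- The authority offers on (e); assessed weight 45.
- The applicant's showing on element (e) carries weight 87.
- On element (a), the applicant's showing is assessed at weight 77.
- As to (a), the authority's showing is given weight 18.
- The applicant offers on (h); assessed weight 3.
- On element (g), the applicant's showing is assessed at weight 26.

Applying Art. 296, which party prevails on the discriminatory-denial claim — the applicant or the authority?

At Stage 1 the applicant must meet the balance of probabilities (weight exceeds 55): on (a) the weight is 77 less the opposing 18 gives net 59, which does exceed 55, so (a) meets the standard; on (b) the weight is 95 less the opposing 37 gives net 58, which does exceed 55, so (b) meets the standard.
  Stage 1 is satisfied; the onus moves to the authority.
At Stage 2 the authority must meet the balance of probabilities (weight exceeds 55): on (c) the weight is 58 less the opposing 2 gives net 56, > 55, so (c) meets the standard; on (d) the weight is 53, which does not exceed 55, so (d) does not meet the standard.
  Not every element is met, so the authority fails to carry Stage 2.
The applicant prevails.

applicant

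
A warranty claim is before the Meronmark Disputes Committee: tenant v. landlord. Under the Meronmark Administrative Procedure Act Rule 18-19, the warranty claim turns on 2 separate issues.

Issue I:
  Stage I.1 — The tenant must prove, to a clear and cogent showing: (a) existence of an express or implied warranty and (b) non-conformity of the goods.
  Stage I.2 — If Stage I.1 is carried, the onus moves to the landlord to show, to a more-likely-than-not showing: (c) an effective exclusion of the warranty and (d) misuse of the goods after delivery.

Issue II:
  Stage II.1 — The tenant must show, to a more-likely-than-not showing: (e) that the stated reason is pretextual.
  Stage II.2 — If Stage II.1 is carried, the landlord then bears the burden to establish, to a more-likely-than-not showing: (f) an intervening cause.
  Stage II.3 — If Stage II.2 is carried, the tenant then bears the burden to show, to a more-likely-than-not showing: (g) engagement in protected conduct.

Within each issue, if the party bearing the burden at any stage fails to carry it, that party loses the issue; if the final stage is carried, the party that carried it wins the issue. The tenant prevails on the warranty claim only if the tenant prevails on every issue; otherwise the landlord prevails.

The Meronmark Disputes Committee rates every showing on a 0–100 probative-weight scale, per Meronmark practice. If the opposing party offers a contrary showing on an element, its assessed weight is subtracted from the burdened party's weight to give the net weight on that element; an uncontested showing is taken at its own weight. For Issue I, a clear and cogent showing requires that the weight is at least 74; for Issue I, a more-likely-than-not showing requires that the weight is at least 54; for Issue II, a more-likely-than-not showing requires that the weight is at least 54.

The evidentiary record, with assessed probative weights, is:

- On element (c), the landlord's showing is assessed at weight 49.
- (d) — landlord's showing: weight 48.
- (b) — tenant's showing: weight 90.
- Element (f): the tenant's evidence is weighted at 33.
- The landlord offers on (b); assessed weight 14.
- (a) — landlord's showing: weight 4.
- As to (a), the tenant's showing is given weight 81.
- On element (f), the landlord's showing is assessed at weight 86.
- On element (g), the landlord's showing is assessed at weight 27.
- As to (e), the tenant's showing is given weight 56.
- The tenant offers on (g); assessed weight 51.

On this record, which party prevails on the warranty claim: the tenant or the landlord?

— Issue I —
Stage I.1 — burden on tenant; standard: a clear and cogent showing (weight is at least 74).
    (a): 81 − 4 = 77 ≥ 74 [met]
    (b): 90 − 14 = 76 ≥ 74 [met]
  Stage I.1 carried; the burden shifts to the landlord.
Stage I.2 — burden on landlord; standard: a more-likely-than-not showing (weight is at least 54).
    (c): 49 < 54 [not met]
    (d): 48 < 54 [not met]
  Stage I.2 not carried; the landlord fails its burden.
So the tenant prevails on this issue.
— Issue II —
Stage II.1 (tenant, a more-likely-than-not showing, weight is at least 54): (e) 56 ≥ 54 — meets.
  Stage II.1 is satisfied; the onus moves to the landlord.
Stage II.2 (landlord, a more-likely-than-not showing, weight is at least 54): (f) net 86−33=53 < 54 — fails.
  Not every element is met, so the landlord fails to carry Stage II.2.
So the tenant prevails on this issue.
Per-issue: Issue I → tenant; Issue II → tenant. The tenant must prevail on every issue; overall, the tenant prevails.

tenant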